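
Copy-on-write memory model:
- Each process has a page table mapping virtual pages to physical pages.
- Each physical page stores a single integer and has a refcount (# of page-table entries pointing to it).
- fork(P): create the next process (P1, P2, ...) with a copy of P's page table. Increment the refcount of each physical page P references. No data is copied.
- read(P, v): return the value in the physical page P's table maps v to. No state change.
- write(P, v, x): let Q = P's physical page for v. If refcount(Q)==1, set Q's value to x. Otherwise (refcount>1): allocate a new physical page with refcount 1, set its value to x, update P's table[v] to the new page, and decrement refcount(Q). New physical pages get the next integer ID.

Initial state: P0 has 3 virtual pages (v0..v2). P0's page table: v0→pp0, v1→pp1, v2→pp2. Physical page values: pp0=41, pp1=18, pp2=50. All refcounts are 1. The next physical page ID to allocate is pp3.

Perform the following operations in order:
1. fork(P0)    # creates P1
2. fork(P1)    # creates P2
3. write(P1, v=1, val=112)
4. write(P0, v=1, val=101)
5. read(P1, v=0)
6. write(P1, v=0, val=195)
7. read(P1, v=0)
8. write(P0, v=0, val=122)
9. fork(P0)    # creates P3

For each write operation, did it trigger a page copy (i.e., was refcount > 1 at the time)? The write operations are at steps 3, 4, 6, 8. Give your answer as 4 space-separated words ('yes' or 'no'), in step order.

Op 1: fork(P0) -> P1. 3 ppages; refcounts: pp0:2 pp1:2 pp2:2
Op 2: fork(P1) -> P2. 3 ppages; refcounts: pp0:3 pp1:3 pp2:3
Op 3: write(P1, v1, 112). refcount(pp1)=3>1 -> COPY to pp3. 4 ppages; refcounts: pp0:3 pp1:2 pp2:3 pp3:1
Op 4: write(P0, v1, 101). refcount(pp1)=2>1 -> COPY to pp4. 5 ppages; refcounts: pp0:3 pp1:1 pp2:3 pp3:1 pp4:1
Op 5: read(P1, v0) -> 41. No state change.
Op 6: write(P1, v0, 195). refcount(pp0)=3>1 -> COPY to pp5. 6 ppages; refcounts: pp0:2 pp1:1 pp2:3 pp3:1 pp4:1 pp5:1
Op 7: read(P1, v0) -> 195. No state change.
Op 8: write(P0, v0, 122). refcount(pp0)=2>1 -> COPY to pp6. 7 ppages; refcounts: pp0:1 pp1:1 pp2:3 pp3:1 pp4:1 pp5:1 pp6:1
Op 9: fork(P0) -> P3. 7 ppages; refcounts: pp0:1 pp1:1 pp2:4 pp3:1 pp4:2 pp5:1 pp6:2

yes yes yes yes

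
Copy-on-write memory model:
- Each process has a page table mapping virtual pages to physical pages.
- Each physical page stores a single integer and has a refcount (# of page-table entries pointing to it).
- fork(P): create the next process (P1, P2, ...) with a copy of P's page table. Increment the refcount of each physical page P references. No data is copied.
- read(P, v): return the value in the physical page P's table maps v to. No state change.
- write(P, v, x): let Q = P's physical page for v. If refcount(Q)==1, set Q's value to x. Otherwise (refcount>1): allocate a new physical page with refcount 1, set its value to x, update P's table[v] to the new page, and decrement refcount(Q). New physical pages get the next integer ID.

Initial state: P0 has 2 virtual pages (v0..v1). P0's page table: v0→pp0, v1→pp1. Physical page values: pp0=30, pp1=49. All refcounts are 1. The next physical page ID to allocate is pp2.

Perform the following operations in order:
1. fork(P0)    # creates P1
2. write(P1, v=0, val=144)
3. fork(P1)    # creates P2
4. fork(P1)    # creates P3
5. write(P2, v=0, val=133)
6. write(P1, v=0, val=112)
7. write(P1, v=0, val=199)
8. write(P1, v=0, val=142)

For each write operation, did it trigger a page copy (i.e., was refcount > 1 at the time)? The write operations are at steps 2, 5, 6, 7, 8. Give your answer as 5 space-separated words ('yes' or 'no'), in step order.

Op 1: fork(P0) -> P1. 2 ppages; refcounts: pp0:2 pp1:2
Op 2: write(P1, v0, 144). refcount(pp0)=2>1 -> COPY to pp2. 3 ppages; refcounts: pp0:1 pp1:2 pp2:1
Op 3: fork(P1) -> P2. 3 ppages; refcounts: pp0:1 pp1:3 pp2:2
Op 4: fork(P1) -> P3. 3 ppages; refcounts: pp0:1 pp1:4 pp2:3
Op 5: write(P2, v0, 133). refcount(pp2)=3>1 -> COPY to pp3. 4 ppages; refcounts: pp0:1 pp1:4 pp2:2 pp3:1
Op 6: write(P1, v0, 112). refcount(pp2)=2>1 -> COPY to pp4. 5 ppages; refcounts: pp0:1 pp1:4 pp2:1 pp3:1 pp4:1
Op 7: write(P1, v0, 199). refcount(pp4)=1 -> write in place. 5 ppages; refcounts: pp0:1 pp1:4 pp2:1 pp3:1 pp4:1
Op 8: write(P1, v0, 142). refcount(pp4)=1 -> write in place. 5 ppages; refcounts: pp0:1 pp1:4 pp2:1 pp3:1 pp4:1

yes yes yes no no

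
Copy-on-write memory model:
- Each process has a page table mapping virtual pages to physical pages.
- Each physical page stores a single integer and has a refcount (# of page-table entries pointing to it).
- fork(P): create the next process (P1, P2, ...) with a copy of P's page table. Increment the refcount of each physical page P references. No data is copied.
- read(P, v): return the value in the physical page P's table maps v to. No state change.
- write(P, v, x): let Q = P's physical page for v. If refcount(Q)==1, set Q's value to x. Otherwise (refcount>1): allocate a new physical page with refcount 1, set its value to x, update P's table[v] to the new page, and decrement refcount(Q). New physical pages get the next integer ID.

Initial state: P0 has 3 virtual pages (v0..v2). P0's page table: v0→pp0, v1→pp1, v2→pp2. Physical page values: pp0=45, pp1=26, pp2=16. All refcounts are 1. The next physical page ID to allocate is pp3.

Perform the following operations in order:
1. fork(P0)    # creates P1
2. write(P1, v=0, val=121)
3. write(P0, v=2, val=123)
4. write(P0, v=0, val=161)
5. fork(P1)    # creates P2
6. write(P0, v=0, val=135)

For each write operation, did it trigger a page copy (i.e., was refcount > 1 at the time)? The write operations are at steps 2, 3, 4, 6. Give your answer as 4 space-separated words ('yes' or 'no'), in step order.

Op 1: fork(P0) -> P1. 3 ppages; refcounts: pp0:2 pp1:2 pp2:2
Op 2: write(P1, v0, 121). refcount(pp0)=2>1 -> COPY to pp3. 4 ppages; refcounts: pp0:1 pp1:2 pp2:2 pp3:1
Op 3: write(P0, v2, 123). refcount(pp2)=2>1 -> COPY to pp4. 5 ppages; refcounts: pp0:1 pp1:2 pp2:1 pp3:1 pp4:1
Op 4: write(P0, v0, 161). refcount(pp0)=1 -> write in place. 5 ppages; refcounts: pp0:1 pp1:2 pp2:1 pp3:1 pp4:1
Op 5: fork(P1) -> P2. 5 ppages; refcounts: pp0:1 pp1:3 pp2:2 pp3:2 pp4:1
Op 6: write(P0, v0, 135). refcount(pp0)=1 -> write in place. 5 ppages; refcounts: pp0:1 pp1:3 pp2:2 pp3:2 pp4:1

yes yes no no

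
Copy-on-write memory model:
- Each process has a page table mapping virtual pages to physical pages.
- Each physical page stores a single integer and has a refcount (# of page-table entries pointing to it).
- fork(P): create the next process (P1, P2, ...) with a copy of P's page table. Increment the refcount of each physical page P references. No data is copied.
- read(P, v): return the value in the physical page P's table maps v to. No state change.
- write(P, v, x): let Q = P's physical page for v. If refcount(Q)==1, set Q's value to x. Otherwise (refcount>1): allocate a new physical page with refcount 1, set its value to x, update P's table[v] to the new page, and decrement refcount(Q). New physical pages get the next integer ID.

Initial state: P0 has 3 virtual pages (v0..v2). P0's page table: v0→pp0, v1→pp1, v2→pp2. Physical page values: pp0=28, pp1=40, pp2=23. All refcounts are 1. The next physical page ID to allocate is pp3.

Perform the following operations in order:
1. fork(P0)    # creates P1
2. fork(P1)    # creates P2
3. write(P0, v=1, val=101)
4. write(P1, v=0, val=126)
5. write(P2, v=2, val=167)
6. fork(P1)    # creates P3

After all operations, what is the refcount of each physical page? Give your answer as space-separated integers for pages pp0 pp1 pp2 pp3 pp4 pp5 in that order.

Op 1: fork(P0) -> P1. 3 ppages; refcounts: pp0:2 pp1:2 pp2:2
Op 2: fork(P1) -> P2. 3 ppages; refcounts: pp0:3 pp1:3 pp2:3
Op 3: write(P0, v1, 101). refcount(pp1)=3>1 -> COPY to pp3. 4 ppages; refcounts: pp0:3 pp1:2 pp2:3 pp3:1
Op 4: write(P1, v0, 126). refcount(pp0)=3>1 -> COPY to pp4. 5 ppages; refcounts: pp0:2 pp1:2 pp2:3 pp3:1 pp4:1
Op 5: write(P2, v2, 167). refcount(pp2)=3>1 -> COPY to pp5. 6 ppages; refcounts: pp0:2 pp1:2 pp2:2 pp3:1 pp4:1 pp5:1
Op 6: fork(P1) -> P3. 6 ppages; refcounts: pp0:2 pp1:3 pp2:3 pp3:1 pp4:2 pp5:1

Answer: 2 3 3 1 2 1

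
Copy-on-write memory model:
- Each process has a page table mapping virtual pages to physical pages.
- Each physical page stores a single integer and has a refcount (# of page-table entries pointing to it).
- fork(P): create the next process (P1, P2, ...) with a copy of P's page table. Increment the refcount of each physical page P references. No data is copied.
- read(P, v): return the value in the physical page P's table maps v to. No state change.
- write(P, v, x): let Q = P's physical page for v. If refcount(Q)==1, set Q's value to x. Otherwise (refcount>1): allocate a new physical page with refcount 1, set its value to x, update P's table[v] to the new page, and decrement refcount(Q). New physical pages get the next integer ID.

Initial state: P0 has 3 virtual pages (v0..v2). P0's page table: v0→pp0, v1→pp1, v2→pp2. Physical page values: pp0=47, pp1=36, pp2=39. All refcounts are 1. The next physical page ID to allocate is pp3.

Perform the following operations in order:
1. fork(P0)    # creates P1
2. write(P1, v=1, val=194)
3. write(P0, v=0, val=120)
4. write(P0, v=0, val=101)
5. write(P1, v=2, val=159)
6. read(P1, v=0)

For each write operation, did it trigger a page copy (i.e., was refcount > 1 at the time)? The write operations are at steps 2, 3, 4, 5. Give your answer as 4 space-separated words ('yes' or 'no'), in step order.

Op 1: fork(P0) -> P1. 3 ppages; refcounts: pp0:2 pp1:2 pp2:2
Op 2: write(P1, v1, 194). refcount(pp1)=2>1 -> COPY to pp3. 4 ppages; refcounts: pp0:2 pp1:1 pp2:2 pp3:1
Op 3: write(P0, v0, 120). refcount(pp0)=2>1 -> COPY to pp4. 5 ppages; refcounts: pp0:1 pp1:1 pp2:2 pp3:1 pp4:1
Op 4: write(P0, v0, 101). refcount(pp4)=1 -> write in place. 5 ppages; refcounts: pp0:1 pp1:1 pp2:2 pp3:1 pp4:1
Op 5: write(P1, v2, 159). refcount(pp2)=2>1 -> COPY to pp5. 6 ppages; refcounts: pp0:1 pp1:1 pp2:1 pp3:1 pp4:1 pp5:1
Op 6: read(P1, v0) -> 47. No state change.

yes yes no yes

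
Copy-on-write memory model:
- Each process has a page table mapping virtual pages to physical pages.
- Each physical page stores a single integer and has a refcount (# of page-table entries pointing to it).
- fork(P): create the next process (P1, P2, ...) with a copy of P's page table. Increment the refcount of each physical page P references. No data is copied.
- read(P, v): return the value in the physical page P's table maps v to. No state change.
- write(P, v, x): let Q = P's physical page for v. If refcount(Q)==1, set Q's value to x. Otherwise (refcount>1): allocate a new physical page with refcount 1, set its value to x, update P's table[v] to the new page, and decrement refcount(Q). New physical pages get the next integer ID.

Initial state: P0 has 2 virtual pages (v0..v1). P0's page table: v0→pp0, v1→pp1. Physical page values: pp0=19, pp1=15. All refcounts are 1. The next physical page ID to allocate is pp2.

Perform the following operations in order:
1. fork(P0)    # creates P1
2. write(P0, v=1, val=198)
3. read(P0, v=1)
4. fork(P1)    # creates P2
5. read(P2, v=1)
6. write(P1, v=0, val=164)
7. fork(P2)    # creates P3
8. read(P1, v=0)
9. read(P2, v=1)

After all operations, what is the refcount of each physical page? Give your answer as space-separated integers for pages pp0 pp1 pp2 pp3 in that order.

Op 1: fork(P0) -> P1. 2 ppages; refcounts: pp0:2 pp1:2
Op 2: write(P0, v1, 198). refcount(pp1)=2>1 -> COPY to pp2. 3 ppages; refcounts: pp0:2 pp1:1 pp2:1
Op 3: read(P0, v1) -> 198. No state change.
Op 4: fork(P1) -> P2. 3 ppages; refcounts: pp0:3 pp1:2 pp2:1
Op 5: read(P2, v1) -> 15. No state change.
Op 6: write(P1, v0, 164). refcount(pp0)=3>1 -> COPY to pp3. 4 ppages; refcounts: pp0:2 pp1:2 pp2:1 pp3:1
Op 7: fork(P2) -> P3. 4 ppages; refcounts: pp0:3 pp1:3 pp2:1 pp3:1
Op 8: read(P1, v0) -> 164. No state change.
Op 9: read(P2, v1) -> 15. No state change.

Answer: 3 3 1 1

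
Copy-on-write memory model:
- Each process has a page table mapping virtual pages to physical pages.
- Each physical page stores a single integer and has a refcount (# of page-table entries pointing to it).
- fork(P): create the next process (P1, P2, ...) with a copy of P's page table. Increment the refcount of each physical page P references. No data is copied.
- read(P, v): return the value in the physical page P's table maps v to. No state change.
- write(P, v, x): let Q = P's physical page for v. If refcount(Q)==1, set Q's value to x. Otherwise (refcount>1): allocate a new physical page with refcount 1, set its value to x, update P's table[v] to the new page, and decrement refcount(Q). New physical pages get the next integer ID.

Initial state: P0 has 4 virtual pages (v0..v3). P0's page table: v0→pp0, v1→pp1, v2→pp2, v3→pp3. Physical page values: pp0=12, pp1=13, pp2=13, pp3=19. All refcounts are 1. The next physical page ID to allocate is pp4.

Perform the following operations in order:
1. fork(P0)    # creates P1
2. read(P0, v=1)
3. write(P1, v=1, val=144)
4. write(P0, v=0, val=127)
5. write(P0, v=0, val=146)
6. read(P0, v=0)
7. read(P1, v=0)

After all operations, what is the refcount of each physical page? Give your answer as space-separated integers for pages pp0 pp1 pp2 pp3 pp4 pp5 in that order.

Answer: 1 1 2 2 1 1

Derivation:
Op 1: fork(P0) -> P1. 4 ppages; refcounts: pp0:2 pp1:2 pp2:2 pp3:2
Op 2: read(P0, v1) -> 13. No state change.
Op 3: write(P1, v1, 144). refcount(pp1)=2>1 -> COPY to pp4. 5 ppages; refcounts: pp0:2 pp1:1 pp2:2 pp3:2 pp4:1
Op 4: write(P0, v0, 127). refcount(pp0)=2>1 -> COPY to pp5. 6 ppages; refcounts: pp0:1 pp1:1 pp2:2 pp3:2 pp4:1 pp5:1
Op 5: write(P0, v0, 146). refcount(pp5)=1 -> write in place. 6 ppages; refcounts: pp0:1 pp1:1 pp2:2 pp3:2 pp4:1 pp5:1
Op 6: read(P0, v0) -> 146. No state change.
Op 7: read(P1, v0) -> 12. No state change.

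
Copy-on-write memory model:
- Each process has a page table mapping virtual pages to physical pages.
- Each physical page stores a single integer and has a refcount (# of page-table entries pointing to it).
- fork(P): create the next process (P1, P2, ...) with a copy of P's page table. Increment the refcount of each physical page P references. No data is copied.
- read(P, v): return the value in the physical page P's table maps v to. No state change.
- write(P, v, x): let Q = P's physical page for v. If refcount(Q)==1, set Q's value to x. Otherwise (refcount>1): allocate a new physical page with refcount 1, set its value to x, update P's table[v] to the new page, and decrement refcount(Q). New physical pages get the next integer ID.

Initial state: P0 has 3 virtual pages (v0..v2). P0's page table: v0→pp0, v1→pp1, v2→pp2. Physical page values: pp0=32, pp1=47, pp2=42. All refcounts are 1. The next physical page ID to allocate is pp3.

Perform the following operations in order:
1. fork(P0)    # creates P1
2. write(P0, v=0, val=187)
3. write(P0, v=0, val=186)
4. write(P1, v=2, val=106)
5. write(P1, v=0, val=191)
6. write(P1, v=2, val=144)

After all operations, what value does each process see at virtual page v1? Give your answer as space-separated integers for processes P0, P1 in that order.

Op 1: fork(P0) -> P1. 3 ppages; refcounts: pp0:2 pp1:2 pp2:2
Op 2: write(P0, v0, 187). refcount(pp0)=2>1 -> COPY to pp3. 4 ppages; refcounts: pp0:1 pp1:2 pp2:2 pp3:1
Op 3: write(P0, v0, 186). refcount(pp3)=1 -> write in place. 4 ppages; refcounts: pp0:1 pp1:2 pp2:2 pp3:1
Op 4: write(P1, v2, 106). refcount(pp2)=2>1 -> COPY to pp4. 5 ppages; refcounts: pp0:1 pp1:2 pp2:1 pp3:1 pp4:1
Op 5: write(P1, v0, 191). refcount(pp0)=1 -> write in place. 5 ppages; refcounts: pp0:1 pp1:2 pp2:1 pp3:1 pp4:1
Op 6: write(P1, v2, 144). refcount(pp4)=1 -> write in place. 5 ppages; refcounts: pp0:1 pp1:2 pp2:1 pp3:1 pp4:1
P0: v1 -> pp1 = 47
P1: v1 -> pp1 = 47

Answer: 47 47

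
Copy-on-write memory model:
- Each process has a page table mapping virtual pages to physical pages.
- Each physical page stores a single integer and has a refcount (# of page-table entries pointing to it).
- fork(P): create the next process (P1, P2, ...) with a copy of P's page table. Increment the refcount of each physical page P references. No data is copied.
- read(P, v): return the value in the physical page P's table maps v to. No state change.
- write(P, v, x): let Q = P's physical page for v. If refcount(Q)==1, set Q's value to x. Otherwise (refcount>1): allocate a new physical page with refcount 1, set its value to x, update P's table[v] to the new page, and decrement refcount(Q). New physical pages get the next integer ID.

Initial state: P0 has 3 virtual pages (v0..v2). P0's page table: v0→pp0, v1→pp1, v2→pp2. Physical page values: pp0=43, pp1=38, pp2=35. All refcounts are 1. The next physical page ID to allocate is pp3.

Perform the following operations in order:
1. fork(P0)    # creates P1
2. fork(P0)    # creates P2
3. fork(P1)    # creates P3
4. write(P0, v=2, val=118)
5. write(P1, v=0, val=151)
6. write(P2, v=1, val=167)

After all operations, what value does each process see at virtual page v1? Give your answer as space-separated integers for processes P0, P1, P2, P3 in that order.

Op 1: fork(P0) -> P1. 3 ppages; refcounts: pp0:2 pp1:2 pp2:2
Op 2: fork(P0) -> P2. 3 ppages; refcounts: pp0:3 pp1:3 pp2:3
Op 3: fork(P1) -> P3. 3 ppages; refcounts: pp0:4 pp1:4 pp2:4
Op 4: write(P0, v2, 118). refcount(pp2)=4>1 -> COPY to pp3. 4 ppages; refcounts: pp0:4 pp1:4 pp2:3 pp3:1
Op 5: write(P1, v0, 151). refcount(pp0)=4>1 -> COPY to pp4. 5 ppages; refcounts: pp0:3 pp1:4 pp2:3 pp3:1 pp4:1
Op 6: write(P2, v1, 167). refcount(pp1)=4>1 -> COPY to pp5. 6 ppages; refcounts: pp0:3 pp1:3 pp2:3 pp3:1 pp4:1 pp5:1
P0: v1 -> pp1 = 38
P1: v1 -> pp1 = 38
P2: v1 -> pp5 = 167
P3: v1 -> pp1 = 38

Answer: 38 38 167 38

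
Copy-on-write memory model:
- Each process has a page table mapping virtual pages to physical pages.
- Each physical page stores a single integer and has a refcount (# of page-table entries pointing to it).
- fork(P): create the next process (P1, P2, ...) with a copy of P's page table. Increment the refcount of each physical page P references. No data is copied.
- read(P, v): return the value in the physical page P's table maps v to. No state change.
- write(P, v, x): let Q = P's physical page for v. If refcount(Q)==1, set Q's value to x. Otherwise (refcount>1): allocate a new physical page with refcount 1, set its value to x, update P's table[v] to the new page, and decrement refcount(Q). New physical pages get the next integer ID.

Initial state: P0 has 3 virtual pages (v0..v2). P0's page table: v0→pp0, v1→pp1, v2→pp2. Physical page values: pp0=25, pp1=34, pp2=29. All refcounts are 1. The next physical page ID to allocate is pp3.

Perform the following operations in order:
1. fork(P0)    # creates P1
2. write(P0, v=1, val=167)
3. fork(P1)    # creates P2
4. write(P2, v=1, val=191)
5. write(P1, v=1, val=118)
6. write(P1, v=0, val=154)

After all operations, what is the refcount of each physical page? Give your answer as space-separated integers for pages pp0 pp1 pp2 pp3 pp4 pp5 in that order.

Answer: 2 1 3 1 1 1

Derivation:
Op 1: fork(P0) -> P1. 3 ppages; refcounts: pp0:2 pp1:2 pp2:2
Op 2: write(P0, v1, 167). refcount(pp1)=2>1 -> COPY to pp3. 4 ppages; refcounts: pp0:2 pp1:1 pp2:2 pp3:1
Op 3: fork(P1) -> P2. 4 ppages; refcounts: pp0:3 pp1:2 pp2:3 pp3:1
Op 4: write(P2, v1, 191). refcount(pp1)=2>1 -> COPY to pp4. 5 ppages; refcounts: pp0:3 pp1:1 pp2:3 pp3:1 pp4:1
Op 5: write(P1, v1, 118). refcount(pp1)=1 -> write in place. 5 ppages; refcounts: pp0:3 pp1:1 pp2:3 pp3:1 pp4:1
Op 6: write(P1, v0, 154). refcount(pp0)=3>1 -> COPY to pp5. 6 ppages; refcounts: pp0:2 pp1:1 pp2:3 pp3:1 pp4:1 pp5:1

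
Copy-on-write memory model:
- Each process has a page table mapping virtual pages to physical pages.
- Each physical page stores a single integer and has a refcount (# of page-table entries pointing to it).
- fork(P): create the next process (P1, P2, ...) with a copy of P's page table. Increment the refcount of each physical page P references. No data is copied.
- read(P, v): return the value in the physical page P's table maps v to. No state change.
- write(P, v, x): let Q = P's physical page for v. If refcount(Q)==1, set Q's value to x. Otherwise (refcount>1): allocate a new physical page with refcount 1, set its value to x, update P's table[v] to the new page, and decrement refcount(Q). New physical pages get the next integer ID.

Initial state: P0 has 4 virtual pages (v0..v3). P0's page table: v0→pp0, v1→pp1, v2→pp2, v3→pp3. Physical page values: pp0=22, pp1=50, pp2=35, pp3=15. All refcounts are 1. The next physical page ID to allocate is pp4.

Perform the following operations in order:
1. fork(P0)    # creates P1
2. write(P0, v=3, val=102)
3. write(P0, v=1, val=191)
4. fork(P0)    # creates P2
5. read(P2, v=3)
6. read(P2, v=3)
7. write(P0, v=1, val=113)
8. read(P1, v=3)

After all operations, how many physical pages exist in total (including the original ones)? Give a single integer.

Op 1: fork(P0) -> P1. 4 ppages; refcounts: pp0:2 pp1:2 pp2:2 pp3:2
Op 2: write(P0, v3, 102). refcount(pp3)=2>1 -> COPY to pp4. 5 ppages; refcounts: pp0:2 pp1:2 pp2:2 pp3:1 pp4:1
Op 3: write(P0, v1, 191). refcount(pp1)=2>1 -> COPY to pp5. 6 ppages; refcounts: pp0:2 pp1:1 pp2:2 pp3:1 pp4:1 pp5:1
Op 4: fork(P0) -> P2. 6 ppages; refcounts: pp0:3 pp1:1 pp2:3 pp3:1 pp4:2 pp5:2
Op 5: read(P2, v3) -> 102. No state change.
Op 6: read(P2, v3) -> 102. No state change.
Op 7: write(P0, v1, 113). refcount(pp5)=2>1 -> COPY to pp6. 7 ppages; refcounts: pp0:3 pp1:1 pp2:3 pp3:1 pp4:2 pp5:1 pp6:1
Op 8: read(P1, v3) -> 15. No state change.

Answer: 7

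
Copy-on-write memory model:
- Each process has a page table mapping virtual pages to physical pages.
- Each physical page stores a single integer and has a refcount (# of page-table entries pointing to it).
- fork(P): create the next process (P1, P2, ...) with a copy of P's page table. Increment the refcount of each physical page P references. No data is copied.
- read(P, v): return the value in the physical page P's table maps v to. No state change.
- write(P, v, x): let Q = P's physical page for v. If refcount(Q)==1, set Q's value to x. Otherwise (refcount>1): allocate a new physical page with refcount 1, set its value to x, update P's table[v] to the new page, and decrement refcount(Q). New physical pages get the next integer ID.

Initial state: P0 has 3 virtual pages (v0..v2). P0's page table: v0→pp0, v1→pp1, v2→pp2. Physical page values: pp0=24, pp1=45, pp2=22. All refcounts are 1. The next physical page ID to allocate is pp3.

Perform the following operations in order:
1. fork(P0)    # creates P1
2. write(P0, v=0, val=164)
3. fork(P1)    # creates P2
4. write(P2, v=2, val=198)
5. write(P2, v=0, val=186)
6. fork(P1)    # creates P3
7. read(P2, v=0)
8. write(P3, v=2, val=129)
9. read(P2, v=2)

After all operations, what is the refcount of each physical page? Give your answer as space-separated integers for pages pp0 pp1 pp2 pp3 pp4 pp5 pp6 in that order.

Op 1: fork(P0) -> P1. 3 ppages; refcounts: pp0:2 pp1:2 pp2:2
Op 2: write(P0, v0, 164). refcount(pp0)=2>1 -> COPY to pp3. 4 ppages; refcounts: pp0:1 pp1:2 pp2:2 pp3:1
Op 3: fork(P1) -> P2. 4 ppages; refcounts: pp0:2 pp1:3 pp2:3 pp3:1
Op 4: write(P2, v2, 198). refcount(pp2)=3>1 -> COPY to pp4. 5 ppages; refcounts: pp0:2 pp1:3 pp2:2 pp3:1 pp4:1
Op 5: write(P2, v0, 186). refcount(pp0)=2>1 -> COPY to pp5. 6 ppages; refcounts: pp0:1 pp1:3 pp2:2 pp3:1 pp4:1 pp5:1
Op 6: fork(P1) -> P3. 6 ppages; refcounts: pp0:2 pp1:4 pp2:3 pp3:1 pp4:1 pp5:1
Op 7: read(P2, v0) -> 186. No state change.
Op 8: write(P3, v2, 129). refcount(pp2)=3>1 -> COPY to pp6. 7 ppages; refcounts: pp0:2 pp1:4 pp2:2 pp3:1 pp4:1 pp5:1 pp6:1
Op 9: read(P2, v2) -> 198. No state change.

Answer: 2 4 2 1 1 1 1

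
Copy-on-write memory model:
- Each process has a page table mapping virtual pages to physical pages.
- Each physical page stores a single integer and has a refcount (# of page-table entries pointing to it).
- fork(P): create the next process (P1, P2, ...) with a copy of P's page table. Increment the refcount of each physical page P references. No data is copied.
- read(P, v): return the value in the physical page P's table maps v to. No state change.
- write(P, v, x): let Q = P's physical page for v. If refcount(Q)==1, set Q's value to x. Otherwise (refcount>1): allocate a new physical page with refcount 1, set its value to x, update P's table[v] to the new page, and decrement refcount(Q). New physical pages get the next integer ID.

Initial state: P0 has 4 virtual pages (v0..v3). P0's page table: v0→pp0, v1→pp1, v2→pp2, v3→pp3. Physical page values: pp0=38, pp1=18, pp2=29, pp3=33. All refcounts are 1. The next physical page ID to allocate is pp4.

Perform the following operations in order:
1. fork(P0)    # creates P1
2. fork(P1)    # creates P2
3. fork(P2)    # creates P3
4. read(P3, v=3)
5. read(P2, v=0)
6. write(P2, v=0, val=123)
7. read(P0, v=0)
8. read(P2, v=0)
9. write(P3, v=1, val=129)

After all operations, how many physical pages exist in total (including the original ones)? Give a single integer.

Op 1: fork(P0) -> P1. 4 ppages; refcounts: pp0:2 pp1:2 pp2:2 pp3:2
Op 2: fork(P1) -> P2. 4 ppages; refcounts: pp0:3 pp1:3 pp2:3 pp3:3
Op 3: fork(P2) -> P3. 4 ppages; refcounts: pp0:4 pp1:4 pp2:4 pp3:4
Op 4: read(P3, v3) -> 33. No state change.
Op 5: read(P2, v0) -> 38. No state change.
Op 6: write(P2, v0, 123). refcount(pp0)=4>1 -> COPY to pp4. 5 ppages; refcounts: pp0:3 pp1:4 pp2:4 pp3:4 pp4:1
Op 7: read(P0, v0) -> 38. No state change.
Op 8: read(P2, v0) -> 123. No state change.
Op 9: write(P3, v1, 129). refcount(pp1)=4>1 -> COPY to pp5. 6 ppages; refcounts: pp0:3 pp1:3 pp2:4 pp3:4 pp4:1 pp5:1

Answer: 6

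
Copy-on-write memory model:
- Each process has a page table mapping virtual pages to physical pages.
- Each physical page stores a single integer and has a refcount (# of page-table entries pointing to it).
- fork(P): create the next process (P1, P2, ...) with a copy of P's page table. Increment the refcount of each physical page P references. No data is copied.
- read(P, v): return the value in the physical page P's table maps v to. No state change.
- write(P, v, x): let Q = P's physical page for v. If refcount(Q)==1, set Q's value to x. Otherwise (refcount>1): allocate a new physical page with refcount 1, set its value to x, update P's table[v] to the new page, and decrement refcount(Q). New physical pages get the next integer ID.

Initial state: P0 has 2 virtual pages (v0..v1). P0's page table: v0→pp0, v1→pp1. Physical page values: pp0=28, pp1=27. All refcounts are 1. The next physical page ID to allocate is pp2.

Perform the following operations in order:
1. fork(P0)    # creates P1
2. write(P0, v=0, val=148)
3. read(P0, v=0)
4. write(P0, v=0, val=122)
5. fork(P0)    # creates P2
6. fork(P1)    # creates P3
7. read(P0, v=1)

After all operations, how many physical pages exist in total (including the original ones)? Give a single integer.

Answer: 3

Derivation:
Op 1: fork(P0) -> P1. 2 ppages; refcounts: pp0:2 pp1:2
Op 2: write(P0, v0, 148). refcount(pp0)=2>1 -> COPY to pp2. 3 ppages; refcounts: pp0:1 pp1:2 pp2:1
Op 3: read(P0, v0) -> 148. No state change.
Op 4: write(P0, v0, 122). refcount(pp2)=1 -> write in place. 3 ppages; refcounts: pp0:1 pp1:2 pp2:1
Op 5: fork(P0) -> P2. 3 ppages; refcounts: pp0:1 pp1:3 pp2:2
Op 6: fork(P1) -> P3. 3 ppages; refcounts: pp0:2 pp1:4 pp2:2
Op 7: read(P0, v1) -> 27. No state change.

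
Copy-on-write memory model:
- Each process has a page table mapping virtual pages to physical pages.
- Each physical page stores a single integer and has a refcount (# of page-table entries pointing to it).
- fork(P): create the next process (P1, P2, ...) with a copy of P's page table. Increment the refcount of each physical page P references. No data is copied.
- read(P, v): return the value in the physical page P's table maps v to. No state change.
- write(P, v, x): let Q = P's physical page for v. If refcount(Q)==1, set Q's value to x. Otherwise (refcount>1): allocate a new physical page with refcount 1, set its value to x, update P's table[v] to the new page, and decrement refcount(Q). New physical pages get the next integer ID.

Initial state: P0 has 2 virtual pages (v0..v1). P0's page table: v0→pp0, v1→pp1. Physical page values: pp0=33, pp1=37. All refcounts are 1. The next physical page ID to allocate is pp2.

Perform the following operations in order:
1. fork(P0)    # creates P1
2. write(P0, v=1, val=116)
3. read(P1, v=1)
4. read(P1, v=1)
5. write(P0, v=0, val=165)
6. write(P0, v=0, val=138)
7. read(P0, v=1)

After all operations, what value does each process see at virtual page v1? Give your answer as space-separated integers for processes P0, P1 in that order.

Op 1: fork(P0) -> P1. 2 ppages; refcounts: pp0:2 pp1:2
Op 2: write(P0, v1, 116). refcount(pp1)=2>1 -> COPY to pp2. 3 ppages; refcounts: pp0:2 pp1:1 pp2:1
Op 3: read(P1, v1) -> 37. No state change.
Op 4: read(P1, v1) -> 37. No state change.
Op 5: write(P0, v0, 165). refcount(pp0)=2>1 -> COPY to pp3. 4 ppages; refcounts: pp0:1 pp1:1 pp2:1 pp3:1
Op 6: write(P0, v0, 138). refcount(pp3)=1 -> write in place. 4 ppages; refcounts: pp0:1 pp1:1 pp2:1 pp3:1
Op 7: read(P0, v1) -> 116. No state change.
P0: v1 -> pp2 = 116
P1: v1 -> pp1 = 37

Answer: 116 37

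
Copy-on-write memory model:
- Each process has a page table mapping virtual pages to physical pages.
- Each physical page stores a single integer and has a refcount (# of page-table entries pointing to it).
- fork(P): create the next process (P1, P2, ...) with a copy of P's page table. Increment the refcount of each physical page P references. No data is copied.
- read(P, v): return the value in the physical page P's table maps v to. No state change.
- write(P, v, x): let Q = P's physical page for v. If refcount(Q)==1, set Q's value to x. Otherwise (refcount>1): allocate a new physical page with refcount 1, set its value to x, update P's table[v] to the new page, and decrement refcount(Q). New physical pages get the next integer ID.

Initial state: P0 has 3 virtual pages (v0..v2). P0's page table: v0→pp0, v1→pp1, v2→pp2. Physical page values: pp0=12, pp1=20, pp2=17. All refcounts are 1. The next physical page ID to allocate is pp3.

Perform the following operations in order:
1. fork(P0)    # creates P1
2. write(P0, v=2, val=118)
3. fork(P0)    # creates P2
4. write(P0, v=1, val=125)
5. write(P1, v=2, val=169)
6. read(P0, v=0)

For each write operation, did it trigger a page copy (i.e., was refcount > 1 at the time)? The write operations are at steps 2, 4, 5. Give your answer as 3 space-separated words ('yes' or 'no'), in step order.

Op 1: fork(P0) -> P1. 3 ppages; refcounts: pp0:2 pp1:2 pp2:2
Op 2: write(P0, v2, 118). refcount(pp2)=2>1 -> COPY to pp3. 4 ppages; refcounts: pp0:2 pp1:2 pp2:1 pp3:1
Op 3: fork(P0) -> P2. 4 ppages; refcounts: pp0:3 pp1:3 pp2:1 pp3:2
Op 4: write(P0, v1, 125). refcount(pp1)=3>1 -> COPY to pp4. 5 ppages; refcounts: pp0:3 pp1:2 pp2:1 pp3:2 pp4:1
Op 5: write(P1, v2, 169). refcount(pp2)=1 -> write in place. 5 ppages; refcounts: pp0:3 pp1:2 pp2:1 pp3:2 pp4:1
Op 6: read(P0, v0) -> 12. No state change.

yes yes no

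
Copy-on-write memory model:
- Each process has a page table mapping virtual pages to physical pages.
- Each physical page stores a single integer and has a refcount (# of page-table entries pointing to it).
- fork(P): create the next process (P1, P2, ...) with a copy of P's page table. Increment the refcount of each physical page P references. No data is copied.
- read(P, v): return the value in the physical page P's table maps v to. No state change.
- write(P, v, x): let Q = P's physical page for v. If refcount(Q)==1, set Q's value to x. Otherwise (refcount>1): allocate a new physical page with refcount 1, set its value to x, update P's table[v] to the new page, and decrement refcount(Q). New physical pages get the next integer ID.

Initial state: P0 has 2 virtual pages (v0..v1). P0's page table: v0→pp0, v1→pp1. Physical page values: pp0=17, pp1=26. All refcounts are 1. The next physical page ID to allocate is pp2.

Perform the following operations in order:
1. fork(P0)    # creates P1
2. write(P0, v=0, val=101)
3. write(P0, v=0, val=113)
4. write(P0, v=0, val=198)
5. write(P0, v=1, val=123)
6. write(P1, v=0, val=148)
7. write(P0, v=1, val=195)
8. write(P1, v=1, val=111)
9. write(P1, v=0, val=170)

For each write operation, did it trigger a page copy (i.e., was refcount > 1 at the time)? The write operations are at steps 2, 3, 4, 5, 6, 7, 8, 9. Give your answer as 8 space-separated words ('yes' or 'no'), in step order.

Op 1: fork(P0) -> P1. 2 ppages; refcounts: pp0:2 pp1:2
Op 2: write(P0, v0, 101). refcount(pp0)=2>1 -> COPY to pp2. 3 ppages; refcounts: pp0:1 pp1:2 pp2:1
Op 3: write(P0, v0, 113). refcount(pp2)=1 -> write in place. 3 ppages; refcounts: pp0:1 pp1:2 pp2:1
Op 4: write(P0, v0, 198). refcount(pp2)=1 -> write in place. 3 ppages; refcounts: pp0:1 pp1:2 pp2:1
Op 5: write(P0, v1, 123). refcount(pp1)=2>1 -> COPY to pp3. 4 ppages; refcounts: pp0:1 pp1:1 pp2:1 pp3:1
Op 6: write(P1, v0, 148). refcount(pp0)=1 -> write in place. 4 ppages; refcounts: pp0:1 pp1:1 pp2:1 pp3:1
Op 7: write(P0, v1, 195). refcount(pp3)=1 -> write in place. 4 ppages; refcounts: pp0:1 pp1:1 pp2:1 pp3:1
Op 8: write(P1, v1, 111). refcount(pp1)=1 -> write in place. 4 ppages; refcounts: pp0:1 pp1:1 pp2:1 pp3:1
Op 9: write(P1, v0, 170). refcount(pp0)=1 -> write in place. 4 ppages; refcounts: pp0:1 pp1:1 pp2:1 pp3:1

yes no no yes no no no no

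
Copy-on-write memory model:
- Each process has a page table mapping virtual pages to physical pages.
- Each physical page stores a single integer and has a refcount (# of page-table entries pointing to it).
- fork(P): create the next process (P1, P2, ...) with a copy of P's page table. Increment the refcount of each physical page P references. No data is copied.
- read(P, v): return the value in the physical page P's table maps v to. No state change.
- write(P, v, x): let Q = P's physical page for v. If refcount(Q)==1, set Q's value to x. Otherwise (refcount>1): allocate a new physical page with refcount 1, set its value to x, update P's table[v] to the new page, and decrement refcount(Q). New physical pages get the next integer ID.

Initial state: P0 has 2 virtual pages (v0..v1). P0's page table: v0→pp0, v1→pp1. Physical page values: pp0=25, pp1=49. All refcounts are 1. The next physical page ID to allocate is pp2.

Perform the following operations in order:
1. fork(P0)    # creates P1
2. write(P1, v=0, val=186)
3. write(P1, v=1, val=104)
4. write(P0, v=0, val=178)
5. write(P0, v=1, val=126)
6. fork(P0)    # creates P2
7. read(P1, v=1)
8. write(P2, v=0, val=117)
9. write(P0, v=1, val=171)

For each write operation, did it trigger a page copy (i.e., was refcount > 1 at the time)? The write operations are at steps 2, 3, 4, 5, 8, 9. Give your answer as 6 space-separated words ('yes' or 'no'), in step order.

Op 1: fork(P0) -> P1. 2 ppages; refcounts: pp0:2 pp1:2
Op 2: write(P1, v0, 186). refcount(pp0)=2>1 -> COPY to pp2. 3 ppages; refcounts: pp0:1 pp1:2 pp2:1
Op 3: write(P1, v1, 104). refcount(pp1)=2>1 -> COPY to pp3. 4 ppages; refcounts: pp0:1 pp1:1 pp2:1 pp3:1
Op 4: write(P0, v0, 178). refcount(pp0)=1 -> write in place. 4 ppages; refcounts: pp0:1 pp1:1 pp2:1 pp3:1
Op 5: write(P0, v1, 126). refcount(pp1)=1 -> write in place. 4 ppages; refcounts: pp0:1 pp1:1 pp2:1 pp3:1
Op 6: fork(P0) -> P2. 4 ppages; refcounts: pp0:2 pp1:2 pp2:1 pp3:1
Op 7: read(P1, v1) -> 104. No state change.
Op 8: write(P2, v0, 117). refcount(pp0)=2>1 -> COPY to pp4. 5 ppages; refcounts: pp0:1 pp1:2 pp2:1 pp3:1 pp4:1
Op 9: write(P0, v1, 171). refcount(pp1)=2>1 -> COPY to pp5. 6 ppages; refcounts: pp0:1 pp1:1 pp2:1 pp3:1 pp4:1 pp5:1

yes yes no no yes yes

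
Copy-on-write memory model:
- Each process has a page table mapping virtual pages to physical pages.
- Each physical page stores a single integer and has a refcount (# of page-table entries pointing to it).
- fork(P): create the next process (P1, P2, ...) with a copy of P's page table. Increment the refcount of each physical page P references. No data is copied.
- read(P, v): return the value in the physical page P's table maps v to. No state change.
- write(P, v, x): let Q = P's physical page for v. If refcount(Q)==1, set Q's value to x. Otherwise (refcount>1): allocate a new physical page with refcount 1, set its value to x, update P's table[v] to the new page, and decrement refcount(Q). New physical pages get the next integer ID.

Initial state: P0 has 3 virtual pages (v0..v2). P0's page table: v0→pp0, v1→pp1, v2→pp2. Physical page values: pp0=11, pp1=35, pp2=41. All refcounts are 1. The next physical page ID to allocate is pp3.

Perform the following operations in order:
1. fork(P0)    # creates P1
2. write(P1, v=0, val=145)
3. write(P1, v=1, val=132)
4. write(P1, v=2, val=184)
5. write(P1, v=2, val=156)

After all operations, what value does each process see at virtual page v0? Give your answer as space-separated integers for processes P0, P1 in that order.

Op 1: fork(P0) -> P1. 3 ppages; refcounts: pp0:2 pp1:2 pp2:2
Op 2: write(P1, v0, 145). refcount(pp0)=2>1 -> COPY to pp3. 4 ppages; refcounts: pp0:1 pp1:2 pp2:2 pp3:1
Op 3: write(P1, v1, 132). refcount(pp1)=2>1 -> COPY to pp4. 5 ppages; refcounts: pp0:1 pp1:1 pp2:2 pp3:1 pp4:1
Op 4: write(P1, v2, 184). refcount(pp2)=2>1 -> COPY to pp5. 6 ppages; refcounts: pp0:1 pp1:1 pp2:1 pp3:1 pp4:1 pp5:1
Op 5: write(P1, v2, 156). refcount(pp5)=1 -> write in place. 6 ppages; refcounts: pp0:1 pp1:1 pp2:1 pp3:1 pp4:1 pp5:1
P0: v0 -> pp0 = 11
P1: v0 -> pp3 = 145

Answer: 11 145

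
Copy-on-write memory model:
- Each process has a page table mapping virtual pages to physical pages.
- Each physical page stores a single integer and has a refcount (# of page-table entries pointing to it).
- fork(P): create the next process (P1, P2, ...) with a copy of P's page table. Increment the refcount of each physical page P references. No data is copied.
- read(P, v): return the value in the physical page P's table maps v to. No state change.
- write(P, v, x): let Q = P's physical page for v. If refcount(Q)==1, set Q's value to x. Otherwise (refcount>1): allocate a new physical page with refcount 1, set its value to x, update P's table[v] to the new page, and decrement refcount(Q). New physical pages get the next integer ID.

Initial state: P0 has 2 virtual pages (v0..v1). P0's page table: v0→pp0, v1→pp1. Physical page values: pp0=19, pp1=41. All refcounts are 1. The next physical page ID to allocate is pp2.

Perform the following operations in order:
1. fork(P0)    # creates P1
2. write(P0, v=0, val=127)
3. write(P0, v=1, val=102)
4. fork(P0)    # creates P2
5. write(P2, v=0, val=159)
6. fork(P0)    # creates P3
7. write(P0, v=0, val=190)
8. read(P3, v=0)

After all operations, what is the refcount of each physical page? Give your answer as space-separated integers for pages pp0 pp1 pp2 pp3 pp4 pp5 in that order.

Answer: 1 1 1 3 1 1

Derivation:
Op 1: fork(P0) -> P1. 2 ppages; refcounts: pp0:2 pp1:2
Op 2: write(P0, v0, 127). refcount(pp0)=2>1 -> COPY to pp2. 3 ppages; refcounts: pp0:1 pp1:2 pp2:1
Op 3: write(P0, v1, 102). refcount(pp1)=2>1 -> COPY to pp3. 4 ppages; refcounts: pp0:1 pp1:1 pp2:1 pp3:1
Op 4: fork(P0) -> P2. 4 ppages; refcounts: pp0:1 pp1:1 pp2:2 pp3:2
Op 5: write(P2, v0, 159). refcount(pp2)=2>1 -> COPY to pp4. 5 ppages; refcounts: pp0:1 pp1:1 pp2:1 pp3:2 pp4:1
Op 6: fork(P0) -> P3. 5 ppages; refcounts: pp0:1 pp1:1 pp2:2 pp3:3 pp4:1
Op 7: write(P0, v0, 190). refcount(pp2)=2>1 -> COPY to pp5. 6 ppages; refcounts: pp0:1 pp1:1 pp2:1 pp3:3 pp4:1 pp5:1
Op 8: read(P3, v0) -> 127. No state change.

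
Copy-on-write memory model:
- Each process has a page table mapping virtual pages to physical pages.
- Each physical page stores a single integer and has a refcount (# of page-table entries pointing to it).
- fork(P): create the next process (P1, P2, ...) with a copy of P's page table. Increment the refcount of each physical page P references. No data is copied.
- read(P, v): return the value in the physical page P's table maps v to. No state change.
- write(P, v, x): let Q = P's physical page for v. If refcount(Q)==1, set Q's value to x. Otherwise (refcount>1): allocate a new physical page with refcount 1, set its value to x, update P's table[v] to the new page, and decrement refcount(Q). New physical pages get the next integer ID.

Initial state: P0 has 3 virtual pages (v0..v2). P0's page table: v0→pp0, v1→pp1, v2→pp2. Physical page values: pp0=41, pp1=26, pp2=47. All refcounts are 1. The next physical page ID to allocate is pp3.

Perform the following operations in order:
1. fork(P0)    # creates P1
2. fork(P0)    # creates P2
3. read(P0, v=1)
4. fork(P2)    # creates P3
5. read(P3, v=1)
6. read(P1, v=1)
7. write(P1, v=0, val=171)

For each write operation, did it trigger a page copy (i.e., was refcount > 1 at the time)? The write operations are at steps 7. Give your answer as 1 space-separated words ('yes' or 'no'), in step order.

Op 1: fork(P0) -> P1. 3 ppages; refcounts: pp0:2 pp1:2 pp2:2
Op 2: fork(P0) -> P2. 3 ppages; refcounts: pp0:3 pp1:3 pp2:3
Op 3: read(P0, v1) -> 26. No state change.
Op 4: fork(P2) -> P3. 3 ppages; refcounts: pp0:4 pp1:4 pp2:4
Op 5: read(P3, v1) -> 26. No state change.
Op 6: read(P1, v1) -> 26. No state change.
Op 7: write(P1, v0, 171). refcount(pp0)=4>1 -> COPY to pp3. 4 ppages; refcounts: pp0:3 pp1:4 pp2:4 pp3:1

yes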